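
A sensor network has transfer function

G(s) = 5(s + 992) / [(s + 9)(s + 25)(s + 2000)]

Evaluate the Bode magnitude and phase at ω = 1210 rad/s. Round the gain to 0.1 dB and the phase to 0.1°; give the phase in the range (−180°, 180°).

-112.8 dB, -158.9°

At s = jω = j1210:
zero (s+992): 992 + j1210 → |·| = √(992²+1210²) = √2448164 ≈ 1564.7, ∠ = arctan(1210/992) ≈ 50.65°
pole (s+9): 9 + j1210 → |·| = √(9²+1210²) = √1464181 ≈ 1210, ∠ = arctan(1210/9) ≈ 89.57°
pole (s+25): 25 + j1210 → |·| = √(25²+1210²) = √1464725 ≈ 1210.3, ∠ = arctan(1210/25) ≈ 88.82°
pole (s+2000): 2000 + j1210 → |·| = √(2000²+1210²) = √5464100 ≈ 2337.5, ∠ = arctan(1210/2000) ≈ 31.17°
|G| = 5 · 1564.7 / 3.4232e+09 ≈ 2.2854e-06
Gain = 20 log₁₀(2.2854e-06) ≈ -112.82 dB
∠G = 50.65° − 209.56° = -158.91°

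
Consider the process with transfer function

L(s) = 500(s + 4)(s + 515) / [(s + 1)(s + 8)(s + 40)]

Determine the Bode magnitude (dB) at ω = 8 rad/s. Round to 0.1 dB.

At s = jω = j8:
zero (s+4): 4 + j8 → |·| = √(4²+8²) = √80 ≈ 8.9443, ∠ = arctan(8/4) ≈ 63.43°
zero (s+515): 515 + j8 → |·| = √(515²+8²) = √265289 ≈ 515.06, ∠ = arctan(8/515) ≈ 0.89°
pole (s+1): 1 + j8 → |·| = √(1²+8²) = √65 ≈ 8.0623, ∠ = arctan(8/1) ≈ 82.87°
pole (s+8): 8 + j8 → |·| = √(8²+8²) = √128 ≈ 11.314, ∠ = arctan(8/8) ≈ 45.00°
pole (s+40): 40 + j8 → |·| = √(40²+8²) = √1664 ≈ 40.792, ∠ = arctan(8/40) ≈ 11.31°
|L| = 500 · 4606.9 / 3720.9 ≈ 619.06
Gain = 20 log₁₀(619.06) ≈ 55.83 dB

55.8 dB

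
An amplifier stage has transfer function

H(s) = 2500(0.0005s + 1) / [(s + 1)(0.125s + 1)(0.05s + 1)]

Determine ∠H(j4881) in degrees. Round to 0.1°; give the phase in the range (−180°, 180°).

158.1°

At ω = 4881 rad/s:
zero (1 + j4881·0.0005) = 1 + j2.4405 → |·| ≈ 2.6374, ∠ ≈ 67.72°
pole (1 + j4881·1) = 1 + j4881 → |·| ≈ 4881, ∠ ≈ 89.99°
pole (1 + j4881·0.125) = 1 + j610.125 → |·| ≈ 610.13, ∠ ≈ 89.91°
pole (1 + j4881·0.05) = 1 + j244.05 → |·| ≈ 244.05, ∠ ≈ 89.77°
∠H = (67.72°) − (89.99° + 89.91° + 89.77°) = -201.95° ≡ 158.05° (principal value)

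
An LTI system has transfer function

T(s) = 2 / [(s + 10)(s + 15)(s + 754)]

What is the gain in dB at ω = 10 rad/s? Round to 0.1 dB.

-99.7 dB

At s = jω = j10:
pole (s+10): 10 + j10 → |·| = √(10²+10²) = √200 ≈ 14.142, ∠ = arctan(10/10) ≈ 45.00°
pole (s+15): 15 + j10 → |·| = √(15²+10²) = √325 ≈ 18.028, ∠ = arctan(10/15) ≈ 33.69°
pole (s+754): 754 + j10 → |·| = √(754²+10²) = √568616 ≈ 754.07, ∠ = arctan(10/754) ≈ 0.76°
|T| = 2 / 1.9225e+05 ≈ 1.0403e-05
Gain = 20 log₁₀(1.0403e-05) ≈ -99.66 dB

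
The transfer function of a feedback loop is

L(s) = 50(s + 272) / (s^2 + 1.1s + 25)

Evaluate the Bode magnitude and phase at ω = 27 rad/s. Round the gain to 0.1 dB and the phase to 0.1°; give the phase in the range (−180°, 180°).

25.8 dB, -171.9°

At s = jω = j27:
zero (s+272): 272 + j27 → |·| = √(272²+27²) = √74713 ≈ 273.34, ∠ = arctan(27/272) ≈ 5.67°
quadratic: (j27)² + 1.1·j27 + 25 = -704 + j29.7 → |·| ≈ 704.63, ∠ ≈ 177.58°
|L| = 50 · 273.34 / 704.63 ≈ 19.396
Gain = 20 log₁₀(19.396) ≈ 25.75 dB
∠L = 5.67° − 177.58° = -171.91°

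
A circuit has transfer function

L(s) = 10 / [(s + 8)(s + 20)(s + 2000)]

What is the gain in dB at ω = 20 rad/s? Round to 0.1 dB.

-101.7 dB

At s = jω = j20:
pole (s+8): 8 + j20 → |·| = √(8²+20²) = √464 ≈ 21.541, ∠ = arctan(20/8) ≈ 68.20°
pole (s+20): 20 + j20 → |·| = √(20²+20²) = √800 ≈ 28.284, ∠ = arctan(20/20) ≈ 45.00°
pole (s+2000): 2000 + j20 → |·| = √(2000²+20²) = √4000400 ≈ 2000.1, ∠ = arctan(20/2000) ≈ 0.57°
|L| = 10 / 1.2186e+06 ≈ 8.2061e-06
Gain = 20 log₁₀(8.2061e-06) ≈ -101.72 dB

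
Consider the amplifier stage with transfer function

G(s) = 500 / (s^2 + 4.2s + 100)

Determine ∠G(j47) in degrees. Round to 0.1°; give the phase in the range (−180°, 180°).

At s = jω = j47:
quadratic: (j47)² + 4.2·j47 + 100 = -2109 + j197.4 → |·| ≈ 2118.2, ∠ ≈ 174.65°
∠G = 0.00° − 174.65° = -174.65°

-174.7°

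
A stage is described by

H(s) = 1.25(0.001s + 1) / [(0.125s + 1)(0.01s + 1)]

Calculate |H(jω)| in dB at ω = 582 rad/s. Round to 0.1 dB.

At ω = 582 rad/s:
zero (1 + j582·0.001) = 1 + j0.582 → |·| ≈ 1.157, ∠ ≈ 30.20°
pole (1 + j582·0.125) = 1 + j72.75 → |·| ≈ 72.757, ∠ ≈ 89.21°
pole (1 + j582·0.01) = 1 + j5.82 → |·| ≈ 5.9053, ∠ ≈ 80.25°
|H| = 1.25 · 1.157 / (72.757 · 5.9053) ≈ 0.0033661
Gain = 20 log₁₀(0.0033661) ≈ -49.46 dB

-49.5 dB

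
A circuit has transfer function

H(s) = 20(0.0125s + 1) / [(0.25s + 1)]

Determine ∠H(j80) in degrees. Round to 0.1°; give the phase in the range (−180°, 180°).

At ω = 80 rad/s:
zero (1 + j80·0.0125) = 1 + j1 → |·| ≈ 1.4142, ∠ ≈ 45.00°
pole (1 + j80·0.25) = 1 + j20 → |·| ≈ 20.025, ∠ ≈ 87.14°
∠H = (45.00°) − (87.14°) = -42.14°

-42.1°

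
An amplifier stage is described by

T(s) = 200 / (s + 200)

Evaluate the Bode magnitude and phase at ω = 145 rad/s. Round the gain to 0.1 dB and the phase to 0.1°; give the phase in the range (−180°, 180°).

-1.8 dB, -35.9°

Substitute s = j145:
Numerator: 200 = 200 + j0
Denominator: (j145) + 200 = 200 + j145
|N| = √(200² + 0²) ≈ 200, ∠N ≈ 0.00°
|D| = √(200² + 145²) ≈ 247.03, ∠D ≈ 35.94°
|T| = 200 / 247.03 ≈ 0.80962
Gain = 20 log₁₀(0.80962) ≈ -1.83 dB
∠T = 0.00° − 35.94° = -35.94°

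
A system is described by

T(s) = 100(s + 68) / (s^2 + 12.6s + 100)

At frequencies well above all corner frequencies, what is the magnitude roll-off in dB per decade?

-20 dB/decade

Each pole contributes −20 dB/decade at high frequency; each zero contributes +20 dB/decade.
Net: 1 zero(s) − 2 pole(s) → -20 dB/decade.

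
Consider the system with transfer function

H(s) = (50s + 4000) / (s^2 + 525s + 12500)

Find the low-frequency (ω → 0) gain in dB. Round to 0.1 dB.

-9.9 dB

H(0) = 4000 / 12500 = 0.32
20 log₁₀(0.32) ≈ -9.90 dB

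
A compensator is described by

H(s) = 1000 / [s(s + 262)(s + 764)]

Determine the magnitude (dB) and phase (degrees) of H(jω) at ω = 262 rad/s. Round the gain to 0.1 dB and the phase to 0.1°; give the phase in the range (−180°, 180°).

At s = jω = j262:
pole (s+262): 262 + j262 → |·| = √(262²+262²) = √137288 ≈ 370.52, ∠ = arctan(262/262) ≈ 45.00°
pole (s+764): 764 + j262 → |·| = √(764²+262²) = √652340 ≈ 807.68, ∠ = arctan(262/764) ≈ 18.93°
pole at origin: |s| = 262, ∠ = 90.00° (in denominator)
|H| = 1000 / 7.8407e+07 ≈ 1.2754e-05
Gain = 20 log₁₀(1.2754e-05) ≈ -97.89 dB
∠H = 0.00° − 153.93° = -153.93°

-97.9 dB, -153.9°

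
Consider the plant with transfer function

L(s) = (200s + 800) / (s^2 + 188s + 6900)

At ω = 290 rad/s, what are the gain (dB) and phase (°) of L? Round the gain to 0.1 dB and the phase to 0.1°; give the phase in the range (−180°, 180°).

Substitute s = j290:
Numerator: 200(j290) + 800 = 800 + j58000
Denominator: (j290)^2 + 188(j290) + 6900 = -77200 + j54520
|N| = √(800² + 58000²) ≈ 58006, ∠N ≈ 89.21°
|D| = √(77200² + 54520²) ≈ 94511, ∠D ≈ 144.77°
|L| = 58006 / 94511 ≈ 0.61375
Gain = 20 log₁₀(0.61375) ≈ -4.24 dB
∠L = 89.21° − 144.77° = -55.56°

-4.2 dB, -55.6°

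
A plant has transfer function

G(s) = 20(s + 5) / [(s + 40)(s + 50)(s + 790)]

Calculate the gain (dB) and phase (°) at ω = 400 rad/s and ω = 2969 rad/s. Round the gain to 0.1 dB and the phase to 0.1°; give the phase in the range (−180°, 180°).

ω = 400: -85.1 dB, -104.7°; ω = 2969: -113.2 dB, -163.5°

At s = jω = j400:
zero (s+5): 5 + j400 → |·| = √(5²+400²) = √160025 ≈ 400.03, ∠ = arctan(400/5) ≈ 89.28°
pole (s+40): 40 + j400 → |·| = √(40²+400²) = √161600 ≈ 402, ∠ = arctan(400/40) ≈ 84.29°
pole (s+50): 50 + j400 → |·| = √(50²+400²) = √162500 ≈ 403.11, ∠ = arctan(400/50) ≈ 82.87°
pole (s+790): 790 + j400 → |·| = √(790²+400²) = √784100 ≈ 885.49, ∠ = arctan(400/790) ≈ 26.85°
|G| = 20 · 400.03 / 1.4349e+08 ≈ 5.5757e-05
Gain = 20 log₁₀(5.5757e-05) ≈ -85.07 dB
∠G = 89.28° − 194.01° = -104.73°

At s = jω = j2969:
zero (s+5): 5 + j2969 → |·| = √(5²+2969²) = √8814986 ≈ 2969, ∠ = arctan(2969/5) ≈ 89.90°
pole (s+40): 40 + j2969 → |·| = √(40²+2969²) = √8816561 ≈ 2969.3, ∠ = arctan(2969/40) ≈ 89.23°
pole (s+50): 50 + j2969 → |·| = √(50²+2969²) = √8817461 ≈ 2969.4, ∠ = arctan(2969/50) ≈ 89.04°
pole (s+790): 790 + j2969 → |·| = √(790²+2969²) = √9439061 ≈ 3072.3, ∠ = arctan(2969/790) ≈ 75.10°
|G| = 20 · 2969 / 2.7089e+10 ≈ 2.192e-06
Gain = 20 log₁₀(2.192e-06) ≈ -113.18 dB
∠G = 89.90° − 253.37° = -163.47°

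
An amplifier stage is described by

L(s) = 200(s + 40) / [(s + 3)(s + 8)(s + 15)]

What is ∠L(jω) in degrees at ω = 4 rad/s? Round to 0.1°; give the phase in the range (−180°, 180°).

-88.9°

At s = jω = j4:
zero (s+40): 40 + j4 → |·| = √(40²+4²) = √1616 ≈ 40.2, ∠ = arctan(4/40) ≈ 5.71°
pole (s+3): 3 + j4 → |·| = √(3²+4²) = √25 ≈ 5, ∠ = arctan(4/3) ≈ 53.13°
pole (s+8): 8 + j4 → |·| = √(8²+4²) = √80 ≈ 8.9443, ∠ = arctan(4/8) ≈ 26.57°
pole (s+15): 15 + j4 → |·| = √(15²+4²) = √241 ≈ 15.524, ∠ = arctan(4/15) ≈ 14.93°
∠L = 5.71° − 94.63° = -88.92°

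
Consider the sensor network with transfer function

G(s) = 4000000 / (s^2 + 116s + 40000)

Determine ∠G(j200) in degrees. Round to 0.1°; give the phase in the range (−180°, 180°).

-90.0°

At s = jω = j200:
quadratic: (j200)² + 116·j200 + 40000 = 0 + j23200 → |·| ≈ 23200, ∠ ≈ 90.00°
∠G = 0.00° − 90.00° = -90.00°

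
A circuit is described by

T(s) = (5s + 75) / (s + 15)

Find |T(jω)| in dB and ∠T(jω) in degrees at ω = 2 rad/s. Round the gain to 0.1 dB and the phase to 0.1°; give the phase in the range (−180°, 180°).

Substitute s = j2:
Numerator: 5(j2) + 75 = 75 + j10
Denominator: (j2) + 15 = 15 + j2
|N| = √(75² + 10²) ≈ 75.664, ∠N ≈ 7.59°
|D| = √(15² + 2²) ≈ 15.133, ∠D ≈ 7.59°
|T| = 75.664 / 15.133 ≈ 4.9999
Gain = 20 log₁₀(4.9999) ≈ 13.98 dB
∠T = 7.59° − 7.59° = 0.00°

14.0 dB, 0.0°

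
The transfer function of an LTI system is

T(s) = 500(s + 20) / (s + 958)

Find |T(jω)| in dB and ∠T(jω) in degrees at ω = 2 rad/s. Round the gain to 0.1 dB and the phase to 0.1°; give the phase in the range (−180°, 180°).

20.4 dB, 5.6°

At s = jω = j2:
zero (s+20): 20 + j2 → |·| = √(20²+2²) = √404 ≈ 20.1, ∠ = arctan(2/20) ≈ 5.71°
pole (s+958): 958 + j2 → |·| = √(958²+2²) = √917768 ≈ 958, ∠ = arctan(2/958) ≈ 0.12°
|T| = 500 · 20.1 / 958 ≈ 10.491
Gain = 20 log₁₀(10.491) ≈ 20.42 dB
∠T = 5.71° − 0.12° = 5.59°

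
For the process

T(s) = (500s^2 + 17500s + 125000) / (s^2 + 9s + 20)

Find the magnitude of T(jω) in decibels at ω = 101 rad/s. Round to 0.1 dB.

54.3 dB

Substitute s = j101:
Numerator: 500(j101)^2 + 17500(j101) + 125000 = -4975500 + j1767500
Denominator: (j101)^2 + 9(j101) + 20 = -10181 + j909
|N| = √(4975500² + 1767500²) ≈ 5.2801e+06, ∠N ≈ 160.44°
|D| = √(10181² + 909²) ≈ 10221, ∠D ≈ 174.90°
|T| = 5.2801e+06 / 10221 ≈ 516.59
Gain = 20 log₁₀(516.59) ≈ 54.26 dB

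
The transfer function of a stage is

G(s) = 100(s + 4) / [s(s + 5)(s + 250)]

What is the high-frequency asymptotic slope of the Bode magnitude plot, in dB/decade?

Each pole contributes −20 dB/decade at high frequency; each zero contributes +20 dB/decade.
Net: 1 zero(s) − 3 pole(s) → -40 dB/decade.

-40 dB/decade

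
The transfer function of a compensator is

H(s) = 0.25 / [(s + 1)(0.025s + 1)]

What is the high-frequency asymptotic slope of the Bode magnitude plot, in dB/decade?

Each pole contributes −20 dB/decade at high frequency; each zero contributes +20 dB/decade.
Net: 0 zero(s) − 2 pole(s) → -40 dB/decade.

-40 dB/decade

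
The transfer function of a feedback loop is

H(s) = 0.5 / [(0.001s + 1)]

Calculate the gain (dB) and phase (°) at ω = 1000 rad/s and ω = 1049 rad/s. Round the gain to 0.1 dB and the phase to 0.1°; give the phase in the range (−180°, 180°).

ω = 1000: -9.0 dB, -45.0°; ω = 1049: -9.2 dB, -46.4°

At ω = 1000 rad/s:
pole (1 + j1000·0.001) = 1 + j1 → |·| ≈ 1.4142, ∠ ≈ 45.00°
|H| = 0.5 · 1 / (1.4142) ≈ 0.35356
Gain = 20 log₁₀(0.35356) ≈ -9.03 dB
∠H = (0°) − (45.00°) = -45.00°

At ω = 1049 rad/s:
pole (1 + j1049·0.001) = 1 + j1.049 → |·| ≈ 1.4493, ∠ ≈ 46.37°
|H| = 0.5 · 1 / (1.4493) ≈ 0.34499
Gain = 20 log₁₀(0.34499) ≈ -9.24 dB
∠H = (0°) − (46.37°) = -46.37°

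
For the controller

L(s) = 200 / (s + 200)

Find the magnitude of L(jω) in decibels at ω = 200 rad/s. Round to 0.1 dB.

At s = jω = j200:
pole (s+200): 200 + j200 → |·| = √(200²+200²) = √80000 ≈ 282.84, ∠ = arctan(200/200) ≈ 45.00°
|L| = 200 / 282.84 ≈ 0.70711
Gain = 20 log₁₀(0.70711) ≈ -3.01 dB

-3.0 dB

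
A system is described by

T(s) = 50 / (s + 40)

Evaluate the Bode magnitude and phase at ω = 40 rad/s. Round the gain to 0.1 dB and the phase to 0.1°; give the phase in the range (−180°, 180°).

Substitute s = j40:
Numerator: 50 = 50 + j0
Denominator: (j40) + 40 = 40 + j40
|N| = √(50² + 0²) ≈ 50, ∠N ≈ 0.00°
|D| = √(40² + 40²) ≈ 56.569, ∠D ≈ 45.00°
|T| = 50 / 56.569 ≈ 0.88388
Gain = 20 log₁₀(0.88388) ≈ -1.07 dB
∠T = 0.00° − 45.00° = -45.00°

-1.1 dB, -45.0°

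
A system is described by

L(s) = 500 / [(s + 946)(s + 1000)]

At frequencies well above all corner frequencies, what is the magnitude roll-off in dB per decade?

-40 dB/decade

Each pole contributes −20 dB/decade at high frequency; each zero contributes +20 dB/decade.
Net: 0 zero(s) − 2 pole(s) → -40 dB/decade.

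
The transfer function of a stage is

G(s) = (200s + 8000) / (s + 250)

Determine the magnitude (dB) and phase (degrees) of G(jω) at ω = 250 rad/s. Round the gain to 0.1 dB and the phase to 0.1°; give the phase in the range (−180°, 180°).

Substitute s = j250:
Numerator: 200(j250) + 8000 = 8000 + j50000
Denominator: (j250) + 250 = 250 + j250
|N| = √(8000² + 50000²) ≈ 50636, ∠N ≈ 80.91°
|D| = √(250² + 250²) ≈ 353.55, ∠D ≈ 45.00°
|G| = 50636 / 353.55 ≈ 143.22
Gain = 20 log₁₀(143.22) ≈ 43.12 dB
∠G = 80.91° − 45.00° = 35.91°

43.1 dB, 35.9°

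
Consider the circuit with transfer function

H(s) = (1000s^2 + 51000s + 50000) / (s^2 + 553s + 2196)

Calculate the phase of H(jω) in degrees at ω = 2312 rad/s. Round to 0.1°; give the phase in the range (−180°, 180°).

Substitute s = j2312:
Numerator: 1000(j2312)^2 + 51000(j2312) + 50000 = -5345294000 + j117912000
Denominator: (j2312)^2 + 553(j2312) + 2196 = -5343148 + j1278536
|N| = √(5345294000² + 117912000²) ≈ 5.3466e+09, ∠N ≈ 178.74°
|D| = √(5343148² + 1278536²) ≈ 5.494e+06, ∠D ≈ 166.54°
∠H = 178.74° − 166.54° = 12.20°

12.2°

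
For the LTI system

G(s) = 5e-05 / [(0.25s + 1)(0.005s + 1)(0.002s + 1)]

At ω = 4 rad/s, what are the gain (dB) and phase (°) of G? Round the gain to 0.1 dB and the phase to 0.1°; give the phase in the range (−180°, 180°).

-89.0 dB, -46.6°

At ω = 4 rad/s:
pole (1 + j4·0.25) = 1 + j1 → |·| ≈ 1.4142, ∠ ≈ 45.00°
pole (1 + j4·0.005) = 1 + j0.02 → |·| ≈ 1.0002, ∠ ≈ 1.15°
pole (1 + j4·0.002) = 1 + j0.008 → |·| ≈ 1, ∠ ≈ 0.46°
|G| = 5e-05 · 1 / (1.4142 · 1.0002 · 1) ≈ 3.5349e-05
Gain = 20 log₁₀(3.5349e-05) ≈ -89.03 dB
∠G = (0°) − (45.00° + 1.15° + 0.46°) = -46.61°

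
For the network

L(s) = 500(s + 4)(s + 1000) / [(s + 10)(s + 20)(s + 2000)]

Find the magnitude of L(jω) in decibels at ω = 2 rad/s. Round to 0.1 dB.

At s = jω = j2:
zero (s+4): 4 + j2 → |·| = √(4²+2²) = √20 ≈ 4.4721, ∠ = arctan(2/4) ≈ 26.57°
zero (s+1000): 1000 + j2 → |·| = √(1000²+2²) = √1000004 ≈ 1000, ∠ = arctan(2/1000) ≈ 0.11°
pole (s+10): 10 + j2 → |·| = √(10²+2²) = √104 ≈ 10.198, ∠ = arctan(2/10) ≈ 11.31°
pole (s+20): 20 + j2 → |·| = √(20²+2²) = √404 ≈ 20.1, ∠ = arctan(2/20) ≈ 5.71°
pole (s+2000): 2000 + j2 → |·| = √(2000²+2²) = √4000004 ≈ 2000, ∠ = arctan(2/2000) ≈ 0.06°
|L| = 500 · 4472.1 / 4.0996e+05 ≈ 5.4543
Gain = 20 log₁₀(5.4543) ≈ 14.73 dB

14.7 dB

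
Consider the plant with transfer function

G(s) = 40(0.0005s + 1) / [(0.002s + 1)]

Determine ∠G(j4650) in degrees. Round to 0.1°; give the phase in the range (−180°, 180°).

-17.1°

At ω = 4650 rad/s:
zero (1 + j4650·0.0005) = 1 + j2.325 → |·| ≈ 2.5309, ∠ ≈ 66.73°
pole (1 + j4650·0.002) = 1 + j9.3 → |·| ≈ 9.3536, ∠ ≈ 83.86°
∠G = (66.73°) − (83.86°) = -17.13°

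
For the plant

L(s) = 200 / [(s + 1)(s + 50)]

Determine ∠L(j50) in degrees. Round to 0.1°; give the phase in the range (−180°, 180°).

-133.9°

At s = jω = j50:
pole (s+1): 1 + j50 → |·| = √(1²+50²) = √2501 ≈ 50.01, ∠ = arctan(50/1) ≈ 88.85°
pole (s+50): 50 + j50 → |·| = √(50²+50²) = √5000 ≈ 70.711, ∠ = arctan(50/50) ≈ 45.00°
∠L = 0.00° − 133.85° = -133.85°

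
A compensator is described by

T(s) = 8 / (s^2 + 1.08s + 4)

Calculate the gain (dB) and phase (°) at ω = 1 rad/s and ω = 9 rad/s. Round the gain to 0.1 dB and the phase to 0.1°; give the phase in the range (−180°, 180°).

ω = 1: 8.0 dB, -19.8°; ω = 9: -19.7 dB, -172.8°

At s = jω = j1:
quadratic: (j1)² + 1.08·j1 + 4 = 3 + j1.08 → |·| ≈ 3.1885, ∠ ≈ 19.80°
|T| = 8 / 3.1885 ≈ 2.509
Gain = 20 log₁₀(2.509) ≈ 7.99 dB
∠T = 0.00° − 19.80° = -19.80°

At s = jω = j9:
quadratic: (j9)² + 1.08·j9 + 4 = -77 + j9.72 → |·| ≈ 77.611, ∠ ≈ 172.81°
|T| = 8 / 77.611 ≈ 0.10308
Gain = 20 log₁₀(0.10308) ≈ -19.74 dB
∠T = 0.00° − 172.81° = -172.81°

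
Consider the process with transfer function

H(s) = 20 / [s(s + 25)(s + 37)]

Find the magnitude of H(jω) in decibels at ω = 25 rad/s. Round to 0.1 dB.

-65.9 dB

At s = jω = j25:
pole (s+25): 25 + j25 → |·| = √(25²+25²) = √1250 ≈ 35.355, ∠ = arctan(25/25) ≈ 45.00°
pole (s+37): 37 + j25 → |·| = √(37²+25²) = √1994 ≈ 44.654, ∠ = arctan(25/37) ≈ 34.05°
pole at origin: |s| = 25, ∠ = 90.00° (in denominator)
|H| = 20 / 39469 ≈ 0.00050673
Gain = 20 log₁₀(0.00050673) ≈ -65.90 dB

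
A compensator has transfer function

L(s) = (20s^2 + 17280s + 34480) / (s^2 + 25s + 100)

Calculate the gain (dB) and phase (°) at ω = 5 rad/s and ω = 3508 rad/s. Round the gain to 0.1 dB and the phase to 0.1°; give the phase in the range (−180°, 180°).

ω = 5: 56.1 dB, 9.5°; ω = 3508: 26.3 dB, -13.4°

Substitute s = j5:
Numerator: 20(j5)^2 + 17280(j5) + 34480 = 33980 + j86400
Denominator: (j5)^2 + 25(j5) + 100 = 75 + j125
|N| = √(33980² + 86400²) ≈ 92842, ∠N ≈ 68.53°
|D| = √(75² + 125²) ≈ 145.77, ∠D ≈ 59.04°
|L| = 92842 / 145.77 ≈ 636.91
Gain = 20 log₁₀(636.91) ≈ 56.08 dB
∠L = 68.53° − 59.04° = 9.49°

Substitute s = j3508:
Numerator: 20(j3508)^2 + 17280(j3508) + 34480 = -246086800 + j60618240
Denominator: (j3508)^2 + 25(j3508) + 100 = -12305964 + j87700
|N| = √(246086800² + 60618240²) ≈ 2.5344e+08, ∠N ≈ 166.16°
|D| = √(12305964² + 87700²) ≈ 1.2306e+07, ∠D ≈ 179.59°
|L| = 2.5344e+08 / 1.2306e+07 ≈ 20.595
Gain = 20 log₁₀(20.595) ≈ 26.28 dB
∠L = 166.16° − 179.59° = -13.43°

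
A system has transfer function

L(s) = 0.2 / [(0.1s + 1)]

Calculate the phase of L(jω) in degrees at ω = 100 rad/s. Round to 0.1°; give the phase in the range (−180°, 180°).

At ω = 100 rad/s:
pole (1 + j100·0.1) = 1 + j10 → |·| ≈ 10.05, ∠ ≈ 84.29°
∠L = (0°) − (84.29°) = -84.29°

-84.3°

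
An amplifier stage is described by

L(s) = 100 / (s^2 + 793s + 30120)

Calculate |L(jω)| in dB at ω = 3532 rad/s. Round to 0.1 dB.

Substitute s = j3532:
Numerator: 100 = 100 + j0
Denominator: (j3532)^2 + 793(j3532) + 30120 = -12444904 + j2800876
|N| = √(100² + 0²) ≈ 100, ∠N ≈ 0.00°
|D| = √(12444904² + 2800876²) ≈ 1.2756e+07, ∠D ≈ 167.32°
|L| = 100 / 1.2756e+07 ≈ 7.8394e-06
Gain = 20 log₁₀(7.8394e-06) ≈ -102.11 dB

-102.1 dB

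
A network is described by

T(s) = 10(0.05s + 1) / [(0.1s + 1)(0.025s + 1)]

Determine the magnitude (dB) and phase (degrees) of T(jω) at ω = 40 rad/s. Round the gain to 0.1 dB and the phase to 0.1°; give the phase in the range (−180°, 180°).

11.7 dB, -57.5°

At ω = 40 rad/s:
zero (1 + j40·0.05) = 1 + j2 → |·| ≈ 2.2361, ∠ ≈ 63.43°
pole (1 + j40·0.1) = 1 + j4 → |·| ≈ 4.1231, ∠ ≈ 75.96°
pole (1 + j40·0.025) = 1 + j1 → |·| ≈ 1.4142, ∠ ≈ 45.00°
|T| = 10 · 2.2361 / (4.1231 · 1.4142) ≈ 3.8349
Gain = 20 log₁₀(3.8349) ≈ 11.68 dB
∠T = (63.43°) − (75.96° + 45.00°) = -57.53°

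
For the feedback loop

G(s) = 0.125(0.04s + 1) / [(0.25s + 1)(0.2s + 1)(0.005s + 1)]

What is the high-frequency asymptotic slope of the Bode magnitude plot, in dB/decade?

Each pole contributes −20 dB/decade at high frequency; each zero contributes +20 dB/decade.
Net: 1 zero(s) − 3 pole(s) → -40 dB/decade.

-40 dB/decade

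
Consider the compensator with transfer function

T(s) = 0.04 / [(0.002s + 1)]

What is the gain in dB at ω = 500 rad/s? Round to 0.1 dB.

-31.0 dB

At ω = 500 rad/s:
pole (1 + j500·0.002) = 1 + j1 → |·| ≈ 1.4142, ∠ ≈ 45.00°
|T| = 0.04 · 1 / (1.4142) ≈ 0.028285
Gain = 20 log₁₀(0.028285) ≈ -30.97 dB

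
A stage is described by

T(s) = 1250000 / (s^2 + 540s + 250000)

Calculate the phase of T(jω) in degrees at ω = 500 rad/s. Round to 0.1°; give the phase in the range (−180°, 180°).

At s = jω = j500:
quadratic: (j500)² + 540·j500 + 250000 = 0 + j270000 → |·| ≈ 2.7e+05, ∠ ≈ 90.00°
∠T = 0.00° − 90.00° = -90.00°

-90.0°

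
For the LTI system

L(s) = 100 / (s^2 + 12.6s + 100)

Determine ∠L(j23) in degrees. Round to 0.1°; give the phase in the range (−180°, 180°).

-146.0°

At s = jω = j23:
quadratic: (j23)² + 12.6·j23 + 100 = -429 + j289.8 → |·| ≈ 517.71, ∠ ≈ 145.96°
∠L = 0.00° − 145.96° = -145.96°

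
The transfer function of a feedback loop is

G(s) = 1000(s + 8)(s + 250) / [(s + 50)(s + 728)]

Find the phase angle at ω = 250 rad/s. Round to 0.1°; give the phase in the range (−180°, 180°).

At s = jω = j250:
zero (s+8): 8 + j250 → |·| = √(8²+250²) = √62564 ≈ 250.13, ∠ = arctan(250/8) ≈ 88.17°
zero (s+250): 250 + j250 → |·| = √(250²+250²) = √125000 ≈ 353.55, ∠ = arctan(250/250) ≈ 45.00°
pole (s+50): 50 + j250 → |·| = √(50²+250²) = √65000 ≈ 254.95, ∠ = arctan(250/50) ≈ 78.69°
pole (s+728): 728 + j250 → |·| = √(728²+250²) = √592484 ≈ 769.73, ∠ = arctan(250/728) ≈ 18.95°
∠G = 133.17° − 97.64° = 35.53°

35.5°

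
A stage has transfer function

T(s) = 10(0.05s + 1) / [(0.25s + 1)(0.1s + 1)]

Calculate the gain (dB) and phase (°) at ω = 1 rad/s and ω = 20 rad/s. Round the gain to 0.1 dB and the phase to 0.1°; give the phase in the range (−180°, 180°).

ω = 1: 19.7 dB, -16.9°; ω = 20: 1.9 dB, -97.1°

At ω = 1 rad/s:
zero (1 + j1·0.05) = 1 + j0.05 → |·| ≈ 1.0012, ∠ ≈ 2.86°
pole (1 + j1·0.25) = 1 + j0.25 → |·| ≈ 1.0308, ∠ ≈ 14.04°
pole (1 + j1·0.1) = 1 + j0.1 → |·| ≈ 1.005, ∠ ≈ 5.71°
|T| = 10 · 1.0012 / (1.0308 · 1.005) ≈ 9.6645
Gain = 20 log₁₀(9.6645) ≈ 19.70 dB
∠T = (2.86°) − (14.04° + 5.71°) = -16.89°

At ω = 20 rad/s:
zero (1 + j20·0.05) = 1 + j1 → |·| ≈ 1.4142, ∠ ≈ 45.00°
pole (1 + j20·0.25) = 1 + j5 → |·| ≈ 5.099, ∠ ≈ 78.69°
pole (1 + j20·0.1) = 1 + j2 → |·| ≈ 2.2361, ∠ ≈ 63.43°
|T| = 10 · 1.4142 / (5.099 · 2.2361) ≈ 1.2403
Gain = 20 log₁₀(1.2403) ≈ 1.87 dB
∠T = (45.00°) − (78.69° + 63.43°) = -97.12°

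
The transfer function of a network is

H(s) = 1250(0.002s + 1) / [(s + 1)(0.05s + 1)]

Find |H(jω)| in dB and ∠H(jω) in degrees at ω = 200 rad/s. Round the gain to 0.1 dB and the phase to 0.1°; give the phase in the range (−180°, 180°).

-3.5 dB, -152.2°

At ω = 200 rad/s:
zero (1 + j200·0.002) = 1 + j0.4 → |·| ≈ 1.077, ∠ ≈ 21.80°
pole (1 + j200·1) = 1 + j200 → |·| ≈ 200, ∠ ≈ 89.71°
pole (1 + j200·0.05) = 1 + j10 → |·| ≈ 10.05, ∠ ≈ 84.29°
|H| = 1250 · 1.077 / (200 · 10.05) ≈ 0.66978
Gain = 20 log₁₀(0.66978) ≈ -3.48 dB
∠H = (21.80°) − (89.71° + 84.29°) = -152.20°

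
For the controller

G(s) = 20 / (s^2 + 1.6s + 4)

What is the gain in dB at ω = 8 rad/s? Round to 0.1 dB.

-9.7 dB

At s = jω = j8:
quadratic: (j8)² + 1.6·j8 + 4 = -60 + j12.8 → |·| ≈ 61.35, ∠ ≈ 167.96°
|G| = 20 / 61.35 ≈ 0.326
Gain = 20 log₁₀(0.326) ≈ -9.74 dB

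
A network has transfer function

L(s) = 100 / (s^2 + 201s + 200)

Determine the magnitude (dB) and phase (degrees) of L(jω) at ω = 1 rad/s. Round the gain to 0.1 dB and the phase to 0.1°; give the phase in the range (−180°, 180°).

-9.0 dB, -45.3°

Substitute s = j1:
Numerator: 100 = 100 + j0
Denominator: (j1)^2 + 201(j1) + 200 = 199 + j201
|N| = √(100² + 0²) ≈ 100, ∠N ≈ 0.00°
|D| = √(199² + 201²) ≈ 282.85, ∠D ≈ 45.29°
|L| = 100 / 282.85 ≈ 0.35354
Gain = 20 log₁₀(0.35354) ≈ -9.03 dB
∠L = 0.00° − 45.29° = -45.29°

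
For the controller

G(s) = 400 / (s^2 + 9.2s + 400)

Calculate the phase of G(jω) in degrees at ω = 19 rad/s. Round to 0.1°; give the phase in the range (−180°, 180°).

-77.4°

At s = jω = j19:
quadratic: (j19)² + 9.2·j19 + 400 = 39 + j174.8 → |·| ≈ 179.1, ∠ ≈ 77.42°
∠G = 0.00° − 77.42° = -77.42°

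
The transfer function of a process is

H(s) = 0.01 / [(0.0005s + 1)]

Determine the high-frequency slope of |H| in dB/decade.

-20 dB/decade

Each pole contributes −20 dB/decade at high frequency; each zero contributes +20 dB/decade.
Net: 0 zero(s) − 1 pole(s) → -20 dB/decade.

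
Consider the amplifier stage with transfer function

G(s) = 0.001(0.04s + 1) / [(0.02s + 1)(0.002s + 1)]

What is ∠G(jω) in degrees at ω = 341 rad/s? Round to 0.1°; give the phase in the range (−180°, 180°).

At ω = 341 rad/s:
zero (1 + j341·0.04) = 1 + j13.64 → |·| ≈ 13.677, ∠ ≈ 85.81°
pole (1 + j341·0.02) = 1 + j6.82 → |·| ≈ 6.8929, ∠ ≈ 81.66°
pole (1 + j341·0.002) = 1 + j0.682 → |·| ≈ 1.2104, ∠ ≈ 34.29°
∠G = (85.81°) − (81.66° + 34.29°) = -30.14°

-30.1°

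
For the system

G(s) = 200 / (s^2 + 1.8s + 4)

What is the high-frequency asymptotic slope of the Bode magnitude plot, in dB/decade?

-40 dB/decade

Each pole contributes −20 dB/decade at high frequency; each zero contributes +20 dB/decade.
Net: 0 zero(s) − 2 pole(s) → -40 dB/decade.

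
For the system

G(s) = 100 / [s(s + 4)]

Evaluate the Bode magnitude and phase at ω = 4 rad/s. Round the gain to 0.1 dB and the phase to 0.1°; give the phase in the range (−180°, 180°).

At s = jω = j4:
pole (s+4): 4 + j4 → |·| = √(4²+4²) = √32 ≈ 5.6569, ∠ = arctan(4/4) ≈ 45.00°
pole at origin: |s| = 4, ∠ = 90.00° (in denominator)
|G| = 100 / 22.628 ≈ 4.4193
Gain = 20 log₁₀(4.4193) ≈ 12.91 dB
∠G = 0.00° − 135.00° = -135.00°

12.9 dB, -135.0°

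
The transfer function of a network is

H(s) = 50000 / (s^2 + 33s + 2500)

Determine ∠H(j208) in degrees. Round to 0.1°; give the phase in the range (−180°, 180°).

-170.4°

At s = jω = j208:
quadratic: (j208)² + 33·j208 + 2500 = -40764 + j6864 → |·| ≈ 41338, ∠ ≈ 170.44°
∠H = 0.00° − 170.44° = -170.44°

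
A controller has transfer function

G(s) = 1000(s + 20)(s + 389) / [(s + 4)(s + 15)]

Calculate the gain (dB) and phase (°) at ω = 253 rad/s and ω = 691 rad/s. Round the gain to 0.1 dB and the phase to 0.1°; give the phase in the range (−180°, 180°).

ω = 253: 65.3 dB, -57.2°; ω = 691: 61.2 dB, -29.5°

At s = jω = j253:
zero (s+20): 20 + j253 → |·| = √(20²+253²) = √64409 ≈ 253.79, ∠ = arctan(253/20) ≈ 85.48°
zero (s+389): 389 + j253 → |·| = √(389²+253²) = √215330 ≈ 464.04, ∠ = arctan(253/389) ≈ 33.04°
pole (s+4): 4 + j253 → |·| = √(4²+253²) = √64025 ≈ 253.03, ∠ = arctan(253/4) ≈ 89.09°
pole (s+15): 15 + j253 → |·| = √(15²+253²) = √64234 ≈ 253.44, ∠ = arctan(253/15) ≈ 86.61°
|G| = 1000 · 1.1777e+05 / 64128 ≈ 1836.5
Gain = 20 log₁₀(1836.5) ≈ 65.28 dB
∠G = 118.52° − 175.70° = -57.18°

At s = jω = j691:
zero (s+20): 20 + j691 → |·| = √(20²+691²) = √477881 ≈ 691.29, ∠ = arctan(691/20) ≈ 88.34°
zero (s+389): 389 + j691 → |·| = √(389²+691²) = √628802 ≈ 792.97, ∠ = arctan(691/389) ≈ 60.62°
pole (s+4): 4 + j691 → |·| = √(4²+691²) = √477497 ≈ 691.01, ∠ = arctan(691/4) ≈ 89.67°
pole (s+15): 15 + j691 → |·| = √(15²+691²) = √477706 ≈ 691.16, ∠ = arctan(691/15) ≈ 88.76°
|G| = 1000 · 5.4817e+05 / 4.776e+05 ≈ 1147.8
Gain = 20 log₁₀(1147.8) ≈ 61.20 dB
∠G = 148.96° − 178.43° = -29.47°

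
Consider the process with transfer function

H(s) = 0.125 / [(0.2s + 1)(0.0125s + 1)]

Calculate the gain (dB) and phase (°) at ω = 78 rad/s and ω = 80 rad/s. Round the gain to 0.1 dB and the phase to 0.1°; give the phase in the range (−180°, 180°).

ω = 78: -44.8 dB, -130.6°; ω = 80: -45.2 dB, -131.4°

At ω = 78 rad/s:
pole (1 + j78·0.2) = 1 + j15.6 → |·| ≈ 15.632, ∠ ≈ 86.33°
pole (1 + j78·0.0125) = 1 + j0.975 → |·| ≈ 1.3966, ∠ ≈ 44.27°
|H| = 0.125 · 1 / (15.632 · 1.3966) ≈ 0.0057256
Gain = 20 log₁₀(0.0057256) ≈ -44.84 dB
∠H = (0°) − (86.33° + 44.27°) = -130.60°

At ω = 80 rad/s:
pole (1 + j80·0.2) = 1 + j16 → |·| ≈ 16.031, ∠ ≈ 86.42°
pole (1 + j80·0.0125) = 1 + j1 → |·| ≈ 1.4142, ∠ ≈ 45.00°
|H| = 0.125 · 1 / (16.031 · 1.4142) ≈ 0.0055136
Gain = 20 log₁₀(0.0055136) ≈ -45.17 dB
∠H = (0°) − (86.42° + 45.00°) = -131.42°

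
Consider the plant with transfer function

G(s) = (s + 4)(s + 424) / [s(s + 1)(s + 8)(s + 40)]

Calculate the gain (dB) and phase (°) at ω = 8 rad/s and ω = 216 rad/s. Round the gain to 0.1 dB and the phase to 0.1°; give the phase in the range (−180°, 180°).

ω = 8: -17.9 dB, -164.7°; ω = 216: -86.7 dB, 128.8°

At s = jω = j8:
zero (s+4): 4 + j8 → |·| = √(4²+8²) = √80 ≈ 8.9443, ∠ = arctan(8/4) ≈ 63.43°
zero (s+424): 424 + j8 → |·| = √(424²+8²) = √179840 ≈ 424.08, ∠ = arctan(8/424) ≈ 1.08°
pole (s+1): 1 + j8 → |·| = √(1²+8²) = √65 ≈ 8.0623, ∠ = arctan(8/1) ≈ 82.87°
pole (s+8): 8 + j8 → |·| = √(8²+8²) = √128 ≈ 11.314, ∠ = arctan(8/8) ≈ 45.00°
pole (s+40): 40 + j8 → |·| = √(40²+8²) = √1664 ≈ 40.792, ∠ = arctan(8/40) ≈ 11.31°
pole at origin: |s| = 8, ∠ = 90.00° (in denominator)
|G| = 1 · 3793.1 / 29767 ≈ 0.12743
Gain = 20 log₁₀(0.12743) ≈ -17.89 dB
∠G = 64.51° − 229.18° = -164.67°

At s = jω = j216:
zero (s+4): 4 + j216 → |·| = √(4²+216²) = √46672 ≈ 216.04, ∠ = arctan(216/4) ≈ 88.94°
zero (s+424): 424 + j216 → |·| = √(424²+216²) = √226432 ≈ 475.85, ∠ = arctan(216/424) ≈ 27.00°
pole (s+1): 1 + j216 → |·| = √(1²+216²) = √46657 ≈ 216, ∠ = arctan(216/1) ≈ 89.73°
pole (s+8): 8 + j216 → |·| = √(8²+216²) = √46720 ≈ 216.15, ∠ = arctan(216/8) ≈ 87.88°
pole (s+40): 40 + j216 → |·| = √(40²+216²) = √48256 ≈ 219.67, ∠ = arctan(216/40) ≈ 79.51°
pole at origin: |s| = 216, ∠ = 90.00° (in denominator)
|G| = 1 · 1.028e+05 / 2.2153e+09 ≈ 4.6405e-05
Gain = 20 log₁₀(4.6405e-05) ≈ -86.67 dB
∠G = 115.94° − 347.12° = -231.18° ≡ 128.82° (principal value)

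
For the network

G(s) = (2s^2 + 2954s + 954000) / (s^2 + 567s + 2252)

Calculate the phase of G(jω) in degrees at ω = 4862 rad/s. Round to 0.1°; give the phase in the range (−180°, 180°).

-10.6°

Substitute s = j4862:
Numerator: 2(j4862)^2 + 2954(j4862) + 954000 = -46324088 + j14362348
Denominator: (j4862)^2 + 567(j4862) + 2252 = -23636792 + j2756754
|N| = √(46324088² + 14362348²) ≈ 4.8499e+07, ∠N ≈ 162.77°
|D| = √(23636792² + 2756754²) ≈ 2.3797e+07, ∠D ≈ 173.35°
∠G = 162.77° − 173.35° = -10.58°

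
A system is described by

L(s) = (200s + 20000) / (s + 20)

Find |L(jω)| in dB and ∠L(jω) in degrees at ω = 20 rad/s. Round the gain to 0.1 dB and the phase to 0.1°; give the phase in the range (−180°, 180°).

Substitute s = j20:
Numerator: 200(j20) + 20000 = 20000 + j4000
Denominator: (j20) + 20 = 20 + j20
|N| = √(20000² + 4000²) ≈ 20396, ∠N ≈ 11.31°
|D| = √(20² + 20²) ≈ 28.284, ∠D ≈ 45.00°
|L| = 20396 / 28.284 ≈ 721.11
Gain = 20 log₁₀(721.11) ≈ 57.16 dB
∠L = 11.31° − 45.00° = -33.69°

57.2 dB, -33.7°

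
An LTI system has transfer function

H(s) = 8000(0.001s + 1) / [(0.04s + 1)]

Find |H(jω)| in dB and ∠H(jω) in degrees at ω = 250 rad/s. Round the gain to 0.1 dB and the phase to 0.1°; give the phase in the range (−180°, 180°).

58.3 dB, -70.3°

At ω = 250 rad/s:
zero (1 + j250·0.001) = 1 + j0.25 → |·| ≈ 1.0308, ∠ ≈ 14.04°
pole (1 + j250·0.04) = 1 + j10 → |·| ≈ 10.05, ∠ ≈ 84.29°
|H| = 8000 · 1.0308 / (10.05) ≈ 820.54
Gain = 20 log₁₀(820.54) ≈ 58.28 dB
∠H = (14.04°) − (84.29°) = -70.25°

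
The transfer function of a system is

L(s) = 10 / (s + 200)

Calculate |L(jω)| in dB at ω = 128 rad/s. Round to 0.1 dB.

At s = jω = j128:
pole (s+200): 200 + j128 → |·| = √(200²+128²) = √56384 ≈ 237.45, ∠ = arctan(128/200) ≈ 32.62°
|L| = 10 / 237.45 ≈ 0.042114
Gain = 20 log₁₀(0.042114) ≈ -27.51 dB

-27.5 dB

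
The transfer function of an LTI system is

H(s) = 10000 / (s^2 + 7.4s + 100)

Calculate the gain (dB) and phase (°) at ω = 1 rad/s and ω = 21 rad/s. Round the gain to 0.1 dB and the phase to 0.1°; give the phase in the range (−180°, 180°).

ω = 1: 40.1 dB, -4.3°; ω = 21: 28.5 dB, -155.5°

At s = jω = j1:
quadratic: (j1)² + 7.4·j1 + 100 = 99 + j7.4 → |·| ≈ 99.276, ∠ ≈ 4.27°
|H| = 10000 / 99.276 ≈ 100.73
Gain = 20 log₁₀(100.73) ≈ 40.06 dB
∠H = 0.00° − 4.27° = -4.27°

At s = jω = j21:
quadratic: (j21)² + 7.4·j21 + 100 = -341 + j155.4 → |·| ≈ 374.74, ∠ ≈ 155.50°
|H| = 10000 / 374.74 ≈ 26.685
Gain = 20 log₁₀(26.685) ≈ 28.53 dB
∠H = 0.00° − 155.50° = -155.50°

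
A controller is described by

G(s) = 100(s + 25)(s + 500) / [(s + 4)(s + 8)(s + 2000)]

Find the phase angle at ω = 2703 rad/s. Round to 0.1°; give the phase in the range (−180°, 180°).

-64.3°

At s = jω = j2703:
zero (s+25): 25 + j2703 → |·| = √(25²+2703²) = √7306834 ≈ 2703.1, ∠ = arctan(2703/25) ≈ 89.47°
zero (s+500): 500 + j2703 → |·| = √(500²+2703²) = √7556209 ≈ 2748.9, ∠ = arctan(2703/500) ≈ 79.52°
pole (s+4): 4 + j2703 → |·| = √(4²+2703²) = √7306225 ≈ 2703, ∠ = arctan(2703/4) ≈ 89.92°
pole (s+8): 8 + j2703 → |·| = √(8²+2703²) = √7306273 ≈ 2703, ∠ = arctan(2703/8) ≈ 89.83°
pole (s+2000): 2000 + j2703 → |·| = √(2000²+2703²) = √11306209 ≈ 3362.5, ∠ = arctan(2703/2000) ≈ 53.50°
∠G = 168.99° − 233.25° = -64.26°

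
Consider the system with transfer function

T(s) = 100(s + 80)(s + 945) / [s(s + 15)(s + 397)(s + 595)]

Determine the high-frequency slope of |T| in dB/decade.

Each pole contributes −20 dB/decade at high frequency; each zero contributes +20 dB/decade.
Net: 2 zero(s) − 4 pole(s) → -40 dB/decade.

-40 dB/decade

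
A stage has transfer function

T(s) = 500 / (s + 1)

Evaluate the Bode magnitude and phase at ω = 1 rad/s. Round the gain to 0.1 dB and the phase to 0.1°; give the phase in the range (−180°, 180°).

Substitute s = j1:
Numerator: 500 = 500 + j0
Denominator: (j1) + 1 = 1 + j1
|N| = √(500² + 0²) ≈ 500, ∠N ≈ 0.00°
|D| = √(1² + 1²) ≈ 1.4142, ∠D ≈ 45.00°
|T| = 500 / 1.4142 ≈ 353.56
Gain = 20 log₁₀(353.56) ≈ 50.97 dB
∠T = 0.00° − 45.00° = -45.00°

51.0 dB, -45.0°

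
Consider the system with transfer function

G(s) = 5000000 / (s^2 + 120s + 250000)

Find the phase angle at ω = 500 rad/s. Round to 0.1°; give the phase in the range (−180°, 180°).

At s = jω = j500:
quadratic: (j500)² + 120·j500 + 250000 = 0 + j60000 → |·| ≈ 60000, ∠ ≈ 90.00°
∠G = 0.00° − 90.00° = -90.00°

-90.0°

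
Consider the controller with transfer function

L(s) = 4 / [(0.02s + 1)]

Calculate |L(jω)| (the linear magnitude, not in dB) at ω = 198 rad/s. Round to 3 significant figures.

At ω = 198 rad/s:
pole (1 + j198·0.02) = 1 + j3.96 → |·| ≈ 4.0843, ∠ ≈ 75.83°
|L| = 4 · 1 / (4.0843) ≈ 0.97936

0.979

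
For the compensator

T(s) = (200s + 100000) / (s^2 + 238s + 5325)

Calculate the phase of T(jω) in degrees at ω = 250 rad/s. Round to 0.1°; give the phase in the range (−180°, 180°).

Substitute s = j250:
Numerator: 200(j250) + 100000 = 100000 + j50000
Denominator: (j250)^2 + 238(j250) + 5325 = -57175 + j59500
|N| = √(100000² + 50000²) ≈ 1.118e+05, ∠N ≈ 26.57°
|D| = √(57175² + 59500²) ≈ 82518, ∠D ≈ 133.86°
∠T = 26.57° − 133.86° = -107.29°

-107.3°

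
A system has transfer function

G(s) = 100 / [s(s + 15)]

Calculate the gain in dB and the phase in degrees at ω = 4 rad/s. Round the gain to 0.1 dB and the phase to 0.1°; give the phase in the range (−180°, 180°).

4.1 dB, -104.9°

At s = jω = j4:
pole (s+15): 15 + j4 → |·| = √(15²+4²) = √241 ≈ 15.524, ∠ = arctan(4/15) ≈ 14.93°
pole at origin: |s| = 4, ∠ = 90.00° (in denominator)
|G| = 100 / 62.096 ≈ 1.6104
Gain = 20 log₁₀(1.6104) ≈ 4.14 dB
∠G = 0.00° − 104.93° = -104.93°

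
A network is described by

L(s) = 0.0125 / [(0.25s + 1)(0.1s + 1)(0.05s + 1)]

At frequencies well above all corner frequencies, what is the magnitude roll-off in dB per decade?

-60 dB/decade

Each pole contributes −20 dB/decade at high frequency; each zero contributes +20 dB/decade.
Net: 0 zero(s) − 3 pole(s) → -60 dB/decade.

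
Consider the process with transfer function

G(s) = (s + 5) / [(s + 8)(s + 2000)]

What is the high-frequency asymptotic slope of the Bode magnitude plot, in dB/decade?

-20 dB/decade

Each pole contributes −20 dB/decade at high frequency; each zero contributes +20 dB/decade.
Net: 1 zero(s) − 2 pole(s) → -20 dB/decade.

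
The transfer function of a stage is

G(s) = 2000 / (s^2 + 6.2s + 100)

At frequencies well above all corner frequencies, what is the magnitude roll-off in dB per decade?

Each pole contributes −20 dB/decade at high frequency; each zero contributes +20 dB/decade.
Net: 0 zero(s) − 2 pole(s) → -40 dB/decade.

-40 dB/decade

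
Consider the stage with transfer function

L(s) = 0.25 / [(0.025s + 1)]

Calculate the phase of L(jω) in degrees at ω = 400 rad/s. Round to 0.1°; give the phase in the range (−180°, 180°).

At ω = 400 rad/s:
pole (1 + j400·0.025) = 1 + j10 → |·| ≈ 10.05, ∠ ≈ 84.29°
∠L = (0°) − (84.29°) = -84.29°

-84.3°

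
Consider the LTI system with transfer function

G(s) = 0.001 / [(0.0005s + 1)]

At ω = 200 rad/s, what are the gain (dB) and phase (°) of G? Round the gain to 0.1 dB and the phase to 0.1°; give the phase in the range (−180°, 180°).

At ω = 200 rad/s:
pole (1 + j200·0.0005) = 1 + j0.1 → |·| ≈ 1.005, ∠ ≈ 5.71°
|G| = 0.001 · 1 / (1.005) ≈ 0.00099502
Gain = 20 log₁₀(0.00099502) ≈ -60.04 dB
∠G = (0°) − (5.71°) = -5.71°

-60.0 dB, -5.7°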